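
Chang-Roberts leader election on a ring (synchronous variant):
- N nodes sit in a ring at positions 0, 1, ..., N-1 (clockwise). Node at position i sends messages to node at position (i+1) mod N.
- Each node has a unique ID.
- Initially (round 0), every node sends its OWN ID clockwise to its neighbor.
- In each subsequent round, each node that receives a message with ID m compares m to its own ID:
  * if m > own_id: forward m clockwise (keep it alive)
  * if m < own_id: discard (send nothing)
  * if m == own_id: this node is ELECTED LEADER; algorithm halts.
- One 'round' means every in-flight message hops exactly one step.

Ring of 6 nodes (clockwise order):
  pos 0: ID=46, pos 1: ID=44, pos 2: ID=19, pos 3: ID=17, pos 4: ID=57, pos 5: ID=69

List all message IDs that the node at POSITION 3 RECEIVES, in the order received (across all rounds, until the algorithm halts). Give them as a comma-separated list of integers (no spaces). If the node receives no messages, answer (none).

Answer: 19,44,46,69

Derivation:
Round 1: pos1(id44) recv 46: fwd; pos2(id19) recv 44: fwd; pos3(id17) recv 19: fwd; pos4(id57) recv 17: drop; pos5(id69) recv 57: drop; pos0(id46) recv 69: fwd
Round 2: pos2(id19) recv 46: fwd; pos3(id17) recv 44: fwd; pos4(id57) recv 19: drop; pos1(id44) recv 69: fwd
Round 3: pos3(id17) recv 46: fwd; pos4(id57) recv 44: drop; pos2(id19) recv 69: fwd
Round 4: pos4(id57) recv 46: drop; pos3(id17) recv 69: fwd
Round 5: pos4(id57) recv 69: fwd
Round 6: pos5(id69) recv 69: ELECTED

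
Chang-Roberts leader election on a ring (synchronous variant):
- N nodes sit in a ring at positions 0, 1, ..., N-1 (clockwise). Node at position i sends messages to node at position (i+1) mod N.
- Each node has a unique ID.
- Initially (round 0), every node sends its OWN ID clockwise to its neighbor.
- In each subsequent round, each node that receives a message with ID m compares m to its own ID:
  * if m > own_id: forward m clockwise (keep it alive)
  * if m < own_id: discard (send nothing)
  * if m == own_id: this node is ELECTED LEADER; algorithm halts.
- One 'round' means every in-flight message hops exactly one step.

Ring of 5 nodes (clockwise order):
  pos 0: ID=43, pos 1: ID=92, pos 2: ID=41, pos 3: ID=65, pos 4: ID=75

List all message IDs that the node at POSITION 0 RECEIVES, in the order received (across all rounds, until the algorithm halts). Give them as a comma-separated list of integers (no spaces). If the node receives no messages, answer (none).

Answer: 75,92

Derivation:
Round 1: pos1(id92) recv 43: drop; pos2(id41) recv 92: fwd; pos3(id65) recv 41: drop; pos4(id75) recv 65: drop; pos0(id43) recv 75: fwd
Round 2: pos3(id65) recv 92: fwd; pos1(id92) recv 75: drop
Round 3: pos4(id75) recv 92: fwd
Round 4: pos0(id43) recv 92: fwd
Round 5: pos1(id92) recv 92: ELECTED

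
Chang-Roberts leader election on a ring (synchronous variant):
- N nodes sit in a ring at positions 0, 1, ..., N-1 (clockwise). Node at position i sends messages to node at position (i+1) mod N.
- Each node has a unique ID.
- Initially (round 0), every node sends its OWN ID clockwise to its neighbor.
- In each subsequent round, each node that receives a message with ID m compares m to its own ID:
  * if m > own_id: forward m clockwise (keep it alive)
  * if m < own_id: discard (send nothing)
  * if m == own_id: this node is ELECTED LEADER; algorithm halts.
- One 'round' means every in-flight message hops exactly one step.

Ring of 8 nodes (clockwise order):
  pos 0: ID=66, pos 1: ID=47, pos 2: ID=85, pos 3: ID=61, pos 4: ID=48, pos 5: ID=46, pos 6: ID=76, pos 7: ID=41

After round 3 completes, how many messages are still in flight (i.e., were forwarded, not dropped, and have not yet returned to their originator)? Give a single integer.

Answer: 2

Derivation:
Round 1: pos1(id47) recv 66: fwd; pos2(id85) recv 47: drop; pos3(id61) recv 85: fwd; pos4(id48) recv 61: fwd; pos5(id46) recv 48: fwd; pos6(id76) recv 46: drop; pos7(id41) recv 76: fwd; pos0(id66) recv 41: drop
Round 2: pos2(id85) recv 66: drop; pos4(id48) recv 85: fwd; pos5(id46) recv 61: fwd; pos6(id76) recv 48: drop; pos0(id66) recv 76: fwd
Round 3: pos5(id46) recv 85: fwd; pos6(id76) recv 61: drop; pos1(id47) recv 76: fwd
After round 3: 2 messages still in flight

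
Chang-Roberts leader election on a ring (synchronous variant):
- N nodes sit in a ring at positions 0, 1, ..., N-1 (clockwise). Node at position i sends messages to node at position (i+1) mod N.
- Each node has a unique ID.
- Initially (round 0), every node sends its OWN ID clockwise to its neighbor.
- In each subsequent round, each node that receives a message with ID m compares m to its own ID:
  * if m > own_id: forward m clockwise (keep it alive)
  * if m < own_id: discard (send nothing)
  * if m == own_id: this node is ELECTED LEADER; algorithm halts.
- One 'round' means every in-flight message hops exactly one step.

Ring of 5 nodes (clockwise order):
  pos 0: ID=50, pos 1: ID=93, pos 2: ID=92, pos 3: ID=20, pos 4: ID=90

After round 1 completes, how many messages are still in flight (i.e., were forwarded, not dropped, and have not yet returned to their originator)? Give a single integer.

Round 1: pos1(id93) recv 50: drop; pos2(id92) recv 93: fwd; pos3(id20) recv 92: fwd; pos4(id90) recv 20: drop; pos0(id50) recv 90: fwd
After round 1: 3 messages still in flight

Answer: 3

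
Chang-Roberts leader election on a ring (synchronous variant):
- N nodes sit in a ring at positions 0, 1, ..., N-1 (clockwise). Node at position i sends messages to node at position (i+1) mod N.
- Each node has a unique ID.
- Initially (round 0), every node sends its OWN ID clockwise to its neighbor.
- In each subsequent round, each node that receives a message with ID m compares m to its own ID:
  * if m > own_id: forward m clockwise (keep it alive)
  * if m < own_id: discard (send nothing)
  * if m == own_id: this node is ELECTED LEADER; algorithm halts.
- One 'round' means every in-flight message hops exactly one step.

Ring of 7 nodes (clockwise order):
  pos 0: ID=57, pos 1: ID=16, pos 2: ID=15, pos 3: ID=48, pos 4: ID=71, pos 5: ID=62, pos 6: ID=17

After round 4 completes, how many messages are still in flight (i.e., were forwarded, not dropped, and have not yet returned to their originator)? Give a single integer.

Answer: 2

Derivation:
Round 1: pos1(id16) recv 57: fwd; pos2(id15) recv 16: fwd; pos3(id48) recv 15: drop; pos4(id71) recv 48: drop; pos5(id62) recv 71: fwd; pos6(id17) recv 62: fwd; pos0(id57) recv 17: drop
Round 2: pos2(id15) recv 57: fwd; pos3(id48) recv 16: drop; pos6(id17) recv 71: fwd; pos0(id57) recv 62: fwd
Round 3: pos3(id48) recv 57: fwd; pos0(id57) recv 71: fwd; pos1(id16) recv 62: fwd
Round 4: pos4(id71) recv 57: drop; pos1(id16) recv 71: fwd; pos2(id15) recv 62: fwd
After round 4: 2 messages still in flight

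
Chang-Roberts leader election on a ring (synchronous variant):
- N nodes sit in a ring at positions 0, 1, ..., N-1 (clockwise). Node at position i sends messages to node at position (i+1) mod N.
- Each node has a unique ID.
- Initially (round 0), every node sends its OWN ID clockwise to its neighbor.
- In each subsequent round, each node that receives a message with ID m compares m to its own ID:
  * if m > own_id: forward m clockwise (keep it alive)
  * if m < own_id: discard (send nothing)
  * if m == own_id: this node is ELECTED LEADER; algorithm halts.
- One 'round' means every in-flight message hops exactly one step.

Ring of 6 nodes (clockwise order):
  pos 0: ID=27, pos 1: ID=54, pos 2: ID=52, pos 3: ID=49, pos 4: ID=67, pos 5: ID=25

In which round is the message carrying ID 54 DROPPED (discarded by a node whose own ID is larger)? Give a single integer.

Round 1: pos1(id54) recv 27: drop; pos2(id52) recv 54: fwd; pos3(id49) recv 52: fwd; pos4(id67) recv 49: drop; pos5(id25) recv 67: fwd; pos0(id27) recv 25: drop
Round 2: pos3(id49) recv 54: fwd; pos4(id67) recv 52: drop; pos0(id27) recv 67: fwd
Round 3: pos4(id67) recv 54: drop; pos1(id54) recv 67: fwd
Round 4: pos2(id52) recv 67: fwd
Round 5: pos3(id49) recv 67: fwd
Round 6: pos4(id67) recv 67: ELECTED
Message ID 54 originates at pos 1; dropped at pos 4 in round 3

Answer: 3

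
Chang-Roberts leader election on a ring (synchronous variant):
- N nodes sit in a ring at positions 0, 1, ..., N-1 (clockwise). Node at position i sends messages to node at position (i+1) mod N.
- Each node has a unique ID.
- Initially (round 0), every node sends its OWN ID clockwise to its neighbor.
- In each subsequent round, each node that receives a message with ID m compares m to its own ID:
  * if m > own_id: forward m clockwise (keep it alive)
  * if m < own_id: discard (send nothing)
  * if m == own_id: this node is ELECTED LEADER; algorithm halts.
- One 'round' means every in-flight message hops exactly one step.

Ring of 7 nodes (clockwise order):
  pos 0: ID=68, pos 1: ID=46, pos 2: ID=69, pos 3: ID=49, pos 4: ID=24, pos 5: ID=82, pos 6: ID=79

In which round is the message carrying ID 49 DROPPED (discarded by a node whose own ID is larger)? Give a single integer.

Round 1: pos1(id46) recv 68: fwd; pos2(id69) recv 46: drop; pos3(id49) recv 69: fwd; pos4(id24) recv 49: fwd; pos5(id82) recv 24: drop; pos6(id79) recv 82: fwd; pos0(id68) recv 79: fwd
Round 2: pos2(id69) recv 68: drop; pos4(id24) recv 69: fwd; pos5(id82) recv 49: drop; pos0(id68) recv 82: fwd; pos1(id46) recv 79: fwd
Round 3: pos5(id82) recv 69: drop; pos1(id46) recv 82: fwd; pos2(id69) recv 79: fwd
Round 4: pos2(id69) recv 82: fwd; pos3(id49) recv 79: fwd
Round 5: pos3(id49) recv 82: fwd; pos4(id24) recv 79: fwd
Round 6: pos4(id24) recv 82: fwd; pos5(id82) recv 79: drop
Round 7: pos5(id82) recv 82: ELECTED
Message ID 49 originates at pos 3; dropped at pos 5 in round 2

Answer: 2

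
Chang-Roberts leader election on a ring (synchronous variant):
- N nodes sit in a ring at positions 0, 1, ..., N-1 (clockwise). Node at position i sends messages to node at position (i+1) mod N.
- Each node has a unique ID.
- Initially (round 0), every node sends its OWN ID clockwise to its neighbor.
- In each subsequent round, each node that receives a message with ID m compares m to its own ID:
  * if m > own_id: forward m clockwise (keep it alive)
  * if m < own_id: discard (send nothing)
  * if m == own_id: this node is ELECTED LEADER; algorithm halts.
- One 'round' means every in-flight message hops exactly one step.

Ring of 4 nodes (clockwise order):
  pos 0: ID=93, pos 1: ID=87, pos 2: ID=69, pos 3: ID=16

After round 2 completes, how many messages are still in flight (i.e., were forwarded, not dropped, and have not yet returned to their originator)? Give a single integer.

Answer: 2

Derivation:
Round 1: pos1(id87) recv 93: fwd; pos2(id69) recv 87: fwd; pos3(id16) recv 69: fwd; pos0(id93) recv 16: drop
Round 2: pos2(id69) recv 93: fwd; pos3(id16) recv 87: fwd; pos0(id93) recv 69: drop
After round 2: 2 messages still in flight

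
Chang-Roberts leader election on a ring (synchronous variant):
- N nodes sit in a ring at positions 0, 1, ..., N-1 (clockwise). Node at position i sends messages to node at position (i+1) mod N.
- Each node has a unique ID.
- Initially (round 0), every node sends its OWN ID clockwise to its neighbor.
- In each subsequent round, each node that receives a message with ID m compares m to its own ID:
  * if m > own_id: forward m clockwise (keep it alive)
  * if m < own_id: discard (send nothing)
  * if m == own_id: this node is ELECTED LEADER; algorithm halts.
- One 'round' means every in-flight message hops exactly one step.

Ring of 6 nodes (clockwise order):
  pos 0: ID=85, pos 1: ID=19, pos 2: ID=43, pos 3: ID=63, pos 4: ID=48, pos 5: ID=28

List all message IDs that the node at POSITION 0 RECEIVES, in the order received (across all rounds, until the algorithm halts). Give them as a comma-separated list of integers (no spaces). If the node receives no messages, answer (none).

Answer: 28,48,63,85

Derivation:
Round 1: pos1(id19) recv 85: fwd; pos2(id43) recv 19: drop; pos3(id63) recv 43: drop; pos4(id48) recv 63: fwd; pos5(id28) recv 48: fwd; pos0(id85) recv 28: drop
Round 2: pos2(id43) recv 85: fwd; pos5(id28) recv 63: fwd; pos0(id85) recv 48: drop
Round 3: pos3(id63) recv 85: fwd; pos0(id85) recv 63: drop
Round 4: pos4(id48) recv 85: fwd
Round 5: pos5(id28) recv 85: fwd
Round 6: pos0(id85) recv 85: ELECTED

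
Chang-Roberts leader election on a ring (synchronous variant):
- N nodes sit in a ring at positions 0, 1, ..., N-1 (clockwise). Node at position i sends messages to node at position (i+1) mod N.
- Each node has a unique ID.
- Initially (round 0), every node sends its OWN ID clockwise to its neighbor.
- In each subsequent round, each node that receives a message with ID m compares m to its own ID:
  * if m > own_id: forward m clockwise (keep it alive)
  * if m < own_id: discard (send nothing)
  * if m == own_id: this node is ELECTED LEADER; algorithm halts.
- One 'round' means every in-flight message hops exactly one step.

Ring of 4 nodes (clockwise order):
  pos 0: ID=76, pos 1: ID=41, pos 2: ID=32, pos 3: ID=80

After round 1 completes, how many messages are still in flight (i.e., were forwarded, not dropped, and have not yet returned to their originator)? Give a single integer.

Answer: 3

Derivation:
Round 1: pos1(id41) recv 76: fwd; pos2(id32) recv 41: fwd; pos3(id80) recv 32: drop; pos0(id76) recv 80: fwd
After round 1: 3 messages still in flight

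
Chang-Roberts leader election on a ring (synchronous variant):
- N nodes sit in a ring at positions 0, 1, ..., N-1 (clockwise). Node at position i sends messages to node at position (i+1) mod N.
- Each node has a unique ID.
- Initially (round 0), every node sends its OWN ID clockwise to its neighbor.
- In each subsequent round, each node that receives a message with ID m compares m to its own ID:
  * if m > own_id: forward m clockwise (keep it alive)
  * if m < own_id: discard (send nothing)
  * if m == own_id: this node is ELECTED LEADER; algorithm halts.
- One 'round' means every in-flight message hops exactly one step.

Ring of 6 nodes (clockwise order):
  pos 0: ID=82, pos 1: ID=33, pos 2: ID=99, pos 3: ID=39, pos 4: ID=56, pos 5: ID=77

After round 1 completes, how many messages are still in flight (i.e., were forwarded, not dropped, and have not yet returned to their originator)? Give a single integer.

Answer: 2

Derivation:
Round 1: pos1(id33) recv 82: fwd; pos2(id99) recv 33: drop; pos3(id39) recv 99: fwd; pos4(id56) recv 39: drop; pos5(id77) recv 56: drop; pos0(id82) recv 77: drop
After round 1: 2 messages still in flight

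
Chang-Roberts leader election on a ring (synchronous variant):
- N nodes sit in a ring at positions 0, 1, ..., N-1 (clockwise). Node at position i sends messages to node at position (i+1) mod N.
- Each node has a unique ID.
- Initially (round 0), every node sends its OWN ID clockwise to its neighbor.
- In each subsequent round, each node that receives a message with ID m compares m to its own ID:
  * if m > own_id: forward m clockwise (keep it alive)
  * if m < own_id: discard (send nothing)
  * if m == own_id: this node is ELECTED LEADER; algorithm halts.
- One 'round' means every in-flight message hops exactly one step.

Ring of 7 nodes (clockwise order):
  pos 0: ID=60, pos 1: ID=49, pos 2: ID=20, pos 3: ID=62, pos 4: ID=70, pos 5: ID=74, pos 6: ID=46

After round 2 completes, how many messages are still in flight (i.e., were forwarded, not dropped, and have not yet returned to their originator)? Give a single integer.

Answer: 2

Derivation:
Round 1: pos1(id49) recv 60: fwd; pos2(id20) recv 49: fwd; pos3(id62) recv 20: drop; pos4(id70) recv 62: drop; pos5(id74) recv 70: drop; pos6(id46) recv 74: fwd; pos0(id60) recv 46: drop
Round 2: pos2(id20) recv 60: fwd; pos3(id62) recv 49: drop; pos0(id60) recv 74: fwd
After round 2: 2 messages still in flight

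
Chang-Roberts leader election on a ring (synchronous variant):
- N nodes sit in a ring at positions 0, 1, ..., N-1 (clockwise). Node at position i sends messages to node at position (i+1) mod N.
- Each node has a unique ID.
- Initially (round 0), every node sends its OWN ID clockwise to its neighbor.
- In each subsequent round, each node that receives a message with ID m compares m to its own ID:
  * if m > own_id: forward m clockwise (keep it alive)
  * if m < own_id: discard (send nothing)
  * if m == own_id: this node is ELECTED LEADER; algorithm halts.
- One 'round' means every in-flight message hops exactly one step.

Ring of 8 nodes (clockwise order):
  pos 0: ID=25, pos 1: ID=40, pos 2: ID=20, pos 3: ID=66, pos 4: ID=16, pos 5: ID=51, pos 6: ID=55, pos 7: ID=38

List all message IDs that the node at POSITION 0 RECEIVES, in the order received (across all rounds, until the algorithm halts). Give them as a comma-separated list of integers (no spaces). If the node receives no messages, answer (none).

Answer: 38,55,66

Derivation:
Round 1: pos1(id40) recv 25: drop; pos2(id20) recv 40: fwd; pos3(id66) recv 20: drop; pos4(id16) recv 66: fwd; pos5(id51) recv 16: drop; pos6(id55) recv 51: drop; pos7(id38) recv 55: fwd; pos0(id25) recv 38: fwd
Round 2: pos3(id66) recv 40: drop; pos5(id51) recv 66: fwd; pos0(id25) recv 55: fwd; pos1(id40) recv 38: drop
Round 3: pos6(id55) recv 66: fwd; pos1(id40) recv 55: fwd
Round 4: pos7(id38) recv 66: fwd; pos2(id20) recv 55: fwd
Round 5: pos0(id25) recv 66: fwd; pos3(id66) recv 55: drop
Round 6: pos1(id40) recv 66: fwd
Round 7: pos2(id20) recv 66: fwd
Round 8: pos3(id66) recv 66: ELECTED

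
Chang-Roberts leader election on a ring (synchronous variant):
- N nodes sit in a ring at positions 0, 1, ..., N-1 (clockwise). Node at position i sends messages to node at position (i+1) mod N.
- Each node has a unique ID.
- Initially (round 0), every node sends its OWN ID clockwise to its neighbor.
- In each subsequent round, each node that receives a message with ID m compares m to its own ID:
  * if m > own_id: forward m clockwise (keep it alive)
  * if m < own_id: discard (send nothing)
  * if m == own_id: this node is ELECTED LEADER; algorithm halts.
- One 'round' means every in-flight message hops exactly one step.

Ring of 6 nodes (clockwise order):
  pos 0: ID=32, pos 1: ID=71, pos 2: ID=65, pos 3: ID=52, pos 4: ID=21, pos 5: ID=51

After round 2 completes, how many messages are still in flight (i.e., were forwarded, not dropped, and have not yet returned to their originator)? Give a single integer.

Round 1: pos1(id71) recv 32: drop; pos2(id65) recv 71: fwd; pos3(id52) recv 65: fwd; pos4(id21) recv 52: fwd; pos5(id51) recv 21: drop; pos0(id32) recv 51: fwd
Round 2: pos3(id52) recv 71: fwd; pos4(id21) recv 65: fwd; pos5(id51) recv 52: fwd; pos1(id71) recv 51: drop
After round 2: 3 messages still in flight

Answer: 3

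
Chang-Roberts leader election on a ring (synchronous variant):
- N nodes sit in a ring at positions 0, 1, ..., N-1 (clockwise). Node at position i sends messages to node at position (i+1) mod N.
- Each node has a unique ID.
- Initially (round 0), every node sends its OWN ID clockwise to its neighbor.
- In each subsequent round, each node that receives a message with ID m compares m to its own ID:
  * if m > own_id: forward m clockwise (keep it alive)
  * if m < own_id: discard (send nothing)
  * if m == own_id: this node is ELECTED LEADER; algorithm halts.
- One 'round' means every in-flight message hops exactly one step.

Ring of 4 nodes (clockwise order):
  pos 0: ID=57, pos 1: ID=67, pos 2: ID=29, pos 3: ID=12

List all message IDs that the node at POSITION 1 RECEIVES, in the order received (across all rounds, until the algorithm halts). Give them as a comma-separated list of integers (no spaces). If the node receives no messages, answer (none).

Round 1: pos1(id67) recv 57: drop; pos2(id29) recv 67: fwd; pos3(id12) recv 29: fwd; pos0(id57) recv 12: drop
Round 2: pos3(id12) recv 67: fwd; pos0(id57) recv 29: drop
Round 3: pos0(id57) recv 67: fwd
Round 4: pos1(id67) recv 67: ELECTED

Answer: 57,67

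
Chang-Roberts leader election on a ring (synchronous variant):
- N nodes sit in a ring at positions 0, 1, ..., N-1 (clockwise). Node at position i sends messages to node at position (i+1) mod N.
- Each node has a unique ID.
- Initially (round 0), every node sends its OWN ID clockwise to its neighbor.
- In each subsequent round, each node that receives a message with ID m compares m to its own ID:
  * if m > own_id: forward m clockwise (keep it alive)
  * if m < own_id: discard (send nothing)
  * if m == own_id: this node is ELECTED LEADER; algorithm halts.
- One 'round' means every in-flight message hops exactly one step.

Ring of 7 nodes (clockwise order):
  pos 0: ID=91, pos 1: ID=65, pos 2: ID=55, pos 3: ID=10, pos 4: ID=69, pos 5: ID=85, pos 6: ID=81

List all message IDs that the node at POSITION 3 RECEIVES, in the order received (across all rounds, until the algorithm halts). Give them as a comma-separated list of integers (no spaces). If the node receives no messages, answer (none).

Round 1: pos1(id65) recv 91: fwd; pos2(id55) recv 65: fwd; pos3(id10) recv 55: fwd; pos4(id69) recv 10: drop; pos5(id85) recv 69: drop; pos6(id81) recv 85: fwd; pos0(id91) recv 81: drop
Round 2: pos2(id55) recv 91: fwd; pos3(id10) recv 65: fwd; pos4(id69) recv 55: drop; pos0(id91) recv 85: drop
Round 3: pos3(id10) recv 91: fwd; pos4(id69) recv 65: drop
Round 4: pos4(id69) recv 91: fwd
Round 5: pos5(id85) recv 91: fwd
Round 6: pos6(id81) recv 91: fwd
Round 7: pos0(id91) recv 91: ELECTED

Answer: 55,65,91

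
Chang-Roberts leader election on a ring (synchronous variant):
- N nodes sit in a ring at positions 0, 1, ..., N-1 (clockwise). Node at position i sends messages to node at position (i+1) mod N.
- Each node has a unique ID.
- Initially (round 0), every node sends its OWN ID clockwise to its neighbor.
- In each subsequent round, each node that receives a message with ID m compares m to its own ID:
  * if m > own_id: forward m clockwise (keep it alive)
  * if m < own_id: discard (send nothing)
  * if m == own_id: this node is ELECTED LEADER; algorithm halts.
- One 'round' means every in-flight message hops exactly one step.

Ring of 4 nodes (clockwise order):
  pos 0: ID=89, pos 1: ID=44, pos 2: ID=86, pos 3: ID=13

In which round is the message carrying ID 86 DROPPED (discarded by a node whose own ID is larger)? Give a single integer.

Answer: 2

Derivation:
Round 1: pos1(id44) recv 89: fwd; pos2(id86) recv 44: drop; pos3(id13) recv 86: fwd; pos0(id89) recv 13: drop
Round 2: pos2(id86) recv 89: fwd; pos0(id89) recv 86: drop
Round 3: pos3(id13) recv 89: fwd
Round 4: pos0(id89) recv 89: ELECTED
Message ID 86 originates at pos 2; dropped at pos 0 in round 2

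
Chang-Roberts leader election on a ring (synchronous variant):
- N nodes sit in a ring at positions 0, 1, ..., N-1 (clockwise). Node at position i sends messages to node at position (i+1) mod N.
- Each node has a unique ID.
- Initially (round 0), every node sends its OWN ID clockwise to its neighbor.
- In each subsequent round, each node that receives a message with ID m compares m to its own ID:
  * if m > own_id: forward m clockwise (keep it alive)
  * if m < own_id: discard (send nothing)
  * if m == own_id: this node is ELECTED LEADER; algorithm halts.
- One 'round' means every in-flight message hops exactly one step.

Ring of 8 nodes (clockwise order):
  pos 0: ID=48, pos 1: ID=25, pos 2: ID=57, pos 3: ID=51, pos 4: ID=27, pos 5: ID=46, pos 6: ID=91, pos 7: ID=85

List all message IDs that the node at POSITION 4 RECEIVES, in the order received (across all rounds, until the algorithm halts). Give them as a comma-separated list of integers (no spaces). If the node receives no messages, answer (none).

Round 1: pos1(id25) recv 48: fwd; pos2(id57) recv 25: drop; pos3(id51) recv 57: fwd; pos4(id27) recv 51: fwd; pos5(id46) recv 27: drop; pos6(id91) recv 46: drop; pos7(id85) recv 91: fwd; pos0(id48) recv 85: fwd
Round 2: pos2(id57) recv 48: drop; pos4(id27) recv 57: fwd; pos5(id46) recv 51: fwd; pos0(id48) recv 91: fwd; pos1(id25) recv 85: fwd
Round 3: pos5(id46) recv 57: fwd; pos6(id91) recv 51: drop; pos1(id25) recv 91: fwd; pos2(id57) recv 85: fwd
Round 4: pos6(id91) recv 57: drop; pos2(id57) recv 91: fwd; pos3(id51) recv 85: fwd
Round 5: pos3(id51) recv 91: fwd; pos4(id27) recv 85: fwd
Round 6: pos4(id27) recv 91: fwd; pos5(id46) recv 85: fwd
Round 7: pos5(id46) recv 91: fwd; pos6(id91) recv 85: drop
Round 8: pos6(id91) recv 91: ELECTED

Answer: 51,57,85,91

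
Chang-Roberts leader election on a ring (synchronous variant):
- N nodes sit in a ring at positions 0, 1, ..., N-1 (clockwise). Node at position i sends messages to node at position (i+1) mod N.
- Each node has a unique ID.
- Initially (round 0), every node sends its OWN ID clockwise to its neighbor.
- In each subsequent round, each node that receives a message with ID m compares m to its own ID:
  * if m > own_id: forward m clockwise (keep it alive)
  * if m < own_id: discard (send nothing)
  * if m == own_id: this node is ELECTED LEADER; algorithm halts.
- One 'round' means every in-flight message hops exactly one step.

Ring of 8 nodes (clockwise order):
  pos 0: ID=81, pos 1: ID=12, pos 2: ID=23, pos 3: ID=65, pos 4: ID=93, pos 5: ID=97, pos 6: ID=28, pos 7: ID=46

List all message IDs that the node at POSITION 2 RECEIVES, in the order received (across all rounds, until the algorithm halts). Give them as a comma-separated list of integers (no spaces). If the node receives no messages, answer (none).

Round 1: pos1(id12) recv 81: fwd; pos2(id23) recv 12: drop; pos3(id65) recv 23: drop; pos4(id93) recv 65: drop; pos5(id97) recv 93: drop; pos6(id28) recv 97: fwd; pos7(id46) recv 28: drop; pos0(id81) recv 46: drop
Round 2: pos2(id23) recv 81: fwd; pos7(id46) recv 97: fwd
Round 3: pos3(id65) recv 81: fwd; pos0(id81) recv 97: fwd
Round 4: pos4(id93) recv 81: drop; pos1(id12) recv 97: fwd
Round 5: pos2(id23) recv 97: fwd
Round 6: pos3(id65) recv 97: fwd
Round 7: pos4(id93) recv 97: fwd
Round 8: pos5(id97) recv 97: ELECTED

Answer: 12,81,97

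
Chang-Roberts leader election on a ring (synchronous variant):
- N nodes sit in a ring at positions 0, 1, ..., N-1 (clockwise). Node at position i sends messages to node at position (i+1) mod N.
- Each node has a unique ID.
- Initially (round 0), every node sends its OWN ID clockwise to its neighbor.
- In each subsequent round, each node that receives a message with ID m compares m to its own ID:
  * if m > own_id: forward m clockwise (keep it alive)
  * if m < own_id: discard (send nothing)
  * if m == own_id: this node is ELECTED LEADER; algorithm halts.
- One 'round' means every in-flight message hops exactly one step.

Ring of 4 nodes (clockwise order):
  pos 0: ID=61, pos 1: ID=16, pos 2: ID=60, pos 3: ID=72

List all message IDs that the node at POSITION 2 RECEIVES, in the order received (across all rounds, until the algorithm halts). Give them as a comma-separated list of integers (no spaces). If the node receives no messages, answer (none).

Round 1: pos1(id16) recv 61: fwd; pos2(id60) recv 16: drop; pos3(id72) recv 60: drop; pos0(id61) recv 72: fwd
Round 2: pos2(id60) recv 61: fwd; pos1(id16) recv 72: fwd
Round 3: pos3(id72) recv 61: drop; pos2(id60) recv 72: fwd
Round 4: pos3(id72) recv 72: ELECTED

Answer: 16,61,72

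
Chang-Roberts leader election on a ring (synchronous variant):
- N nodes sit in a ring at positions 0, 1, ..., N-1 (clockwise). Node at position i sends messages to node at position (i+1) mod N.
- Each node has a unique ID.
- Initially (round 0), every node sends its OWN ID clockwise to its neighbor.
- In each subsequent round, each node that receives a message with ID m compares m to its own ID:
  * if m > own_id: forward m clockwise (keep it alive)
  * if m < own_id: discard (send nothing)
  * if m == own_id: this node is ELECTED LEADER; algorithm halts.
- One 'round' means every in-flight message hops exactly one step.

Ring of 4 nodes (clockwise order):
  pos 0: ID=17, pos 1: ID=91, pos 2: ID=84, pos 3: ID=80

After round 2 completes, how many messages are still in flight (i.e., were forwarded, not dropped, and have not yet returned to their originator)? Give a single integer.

Round 1: pos1(id91) recv 17: drop; pos2(id84) recv 91: fwd; pos3(id80) recv 84: fwd; pos0(id17) recv 80: fwd
Round 2: pos3(id80) recv 91: fwd; pos0(id17) recv 84: fwd; pos1(id91) recv 80: drop
After round 2: 2 messages still in flight

Answer: 2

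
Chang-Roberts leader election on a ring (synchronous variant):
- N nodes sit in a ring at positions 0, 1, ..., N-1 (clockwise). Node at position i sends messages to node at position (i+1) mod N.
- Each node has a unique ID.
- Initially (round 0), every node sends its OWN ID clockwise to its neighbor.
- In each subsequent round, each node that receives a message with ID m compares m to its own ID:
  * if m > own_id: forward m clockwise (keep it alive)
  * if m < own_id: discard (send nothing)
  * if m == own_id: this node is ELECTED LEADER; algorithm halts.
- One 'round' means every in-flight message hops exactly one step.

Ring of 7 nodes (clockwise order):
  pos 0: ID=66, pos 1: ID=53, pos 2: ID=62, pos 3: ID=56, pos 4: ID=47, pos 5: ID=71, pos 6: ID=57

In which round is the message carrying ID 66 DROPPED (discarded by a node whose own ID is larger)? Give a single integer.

Answer: 5

Derivation:
Round 1: pos1(id53) recv 66: fwd; pos2(id62) recv 53: drop; pos3(id56) recv 62: fwd; pos4(id47) recv 56: fwd; pos5(id71) recv 47: drop; pos6(id57) recv 71: fwd; pos0(id66) recv 57: drop
Round 2: pos2(id62) recv 66: fwd; pos4(id47) recv 62: fwd; pos5(id71) recv 56: drop; pos0(id66) recv 71: fwd
Round 3: pos3(id56) recv 66: fwd; pos5(id71) recv 62: drop; pos1(id53) recv 71: fwd
Round 4: pos4(id47) recv 66: fwd; pos2(id62) recv 71: fwd
Round 5: pos5(id71) recv 66: drop; pos3(id56) recv 71: fwd
Round 6: pos4(id47) recv 71: fwd
Round 7: pos5(id71) recv 71: ELECTED
Message ID 66 originates at pos 0; dropped at pos 5 in round 5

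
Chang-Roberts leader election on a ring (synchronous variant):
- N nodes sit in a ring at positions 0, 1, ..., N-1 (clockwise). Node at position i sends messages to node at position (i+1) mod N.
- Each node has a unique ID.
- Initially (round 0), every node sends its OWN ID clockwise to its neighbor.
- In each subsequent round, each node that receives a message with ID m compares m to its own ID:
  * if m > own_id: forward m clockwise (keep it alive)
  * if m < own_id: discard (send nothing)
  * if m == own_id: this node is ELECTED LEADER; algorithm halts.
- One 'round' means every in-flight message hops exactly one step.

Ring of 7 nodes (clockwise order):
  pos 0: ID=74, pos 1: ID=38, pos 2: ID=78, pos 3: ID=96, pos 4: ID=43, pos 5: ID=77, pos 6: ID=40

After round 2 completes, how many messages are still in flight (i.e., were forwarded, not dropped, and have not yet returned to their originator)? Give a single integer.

Round 1: pos1(id38) recv 74: fwd; pos2(id78) recv 38: drop; pos3(id96) recv 78: drop; pos4(id43) recv 96: fwd; pos5(id77) recv 43: drop; pos6(id40) recv 77: fwd; pos0(id74) recv 40: drop
Round 2: pos2(id78) recv 74: drop; pos5(id77) recv 96: fwd; pos0(id74) recv 77: fwd
After round 2: 2 messages still in flight

Answer: 2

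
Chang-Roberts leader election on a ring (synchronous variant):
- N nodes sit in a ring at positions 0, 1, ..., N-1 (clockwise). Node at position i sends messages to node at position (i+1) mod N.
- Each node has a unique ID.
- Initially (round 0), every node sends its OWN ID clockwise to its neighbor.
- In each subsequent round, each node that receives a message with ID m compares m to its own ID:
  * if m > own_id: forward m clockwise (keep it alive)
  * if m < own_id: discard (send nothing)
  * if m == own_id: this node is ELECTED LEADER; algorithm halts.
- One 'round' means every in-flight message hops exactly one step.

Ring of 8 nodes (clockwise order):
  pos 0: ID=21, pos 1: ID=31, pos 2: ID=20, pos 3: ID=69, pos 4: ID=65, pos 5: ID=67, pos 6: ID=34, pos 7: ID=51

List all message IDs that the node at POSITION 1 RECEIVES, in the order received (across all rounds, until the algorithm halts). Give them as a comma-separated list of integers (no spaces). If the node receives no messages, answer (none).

Round 1: pos1(id31) recv 21: drop; pos2(id20) recv 31: fwd; pos3(id69) recv 20: drop; pos4(id65) recv 69: fwd; pos5(id67) recv 65: drop; pos6(id34) recv 67: fwd; pos7(id51) recv 34: drop; pos0(id21) recv 51: fwd
Round 2: pos3(id69) recv 31: drop; pos5(id67) recv 69: fwd; pos7(id51) recv 67: fwd; pos1(id31) recv 51: fwd
Round 3: pos6(id34) recv 69: fwd; pos0(id21) recv 67: fwd; pos2(id20) recv 51: fwd
Round 4: pos7(id51) recv 69: fwd; pos1(id31) recv 67: fwd; pos3(id69) recv 51: drop
Round 5: pos0(id21) recv 69: fwd; pos2(id20) recv 67: fwd
Round 6: pos1(id31) recv 69: fwd; pos3(id69) recv 67: drop
Round 7: pos2(id20) recv 69: fwd
Round 8: pos3(id69) recv 69: ELECTED

Answer: 21,51,67,69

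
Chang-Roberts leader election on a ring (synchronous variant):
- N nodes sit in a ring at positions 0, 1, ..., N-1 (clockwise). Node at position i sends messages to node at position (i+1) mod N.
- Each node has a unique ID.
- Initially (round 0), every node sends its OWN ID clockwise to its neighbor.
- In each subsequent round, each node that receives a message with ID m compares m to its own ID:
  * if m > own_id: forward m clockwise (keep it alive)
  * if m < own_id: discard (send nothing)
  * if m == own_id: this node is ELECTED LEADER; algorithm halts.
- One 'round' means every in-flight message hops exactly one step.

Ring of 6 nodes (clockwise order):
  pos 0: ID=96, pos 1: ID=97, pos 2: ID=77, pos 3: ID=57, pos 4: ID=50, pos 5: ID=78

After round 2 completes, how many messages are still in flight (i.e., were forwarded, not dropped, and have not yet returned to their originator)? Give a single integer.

Round 1: pos1(id97) recv 96: drop; pos2(id77) recv 97: fwd; pos3(id57) recv 77: fwd; pos4(id50) recv 57: fwd; pos5(id78) recv 50: drop; pos0(id96) recv 78: drop
Round 2: pos3(id57) recv 97: fwd; pos4(id50) recv 77: fwd; pos5(id78) recv 57: drop
After round 2: 2 messages still in flight

Answer: 2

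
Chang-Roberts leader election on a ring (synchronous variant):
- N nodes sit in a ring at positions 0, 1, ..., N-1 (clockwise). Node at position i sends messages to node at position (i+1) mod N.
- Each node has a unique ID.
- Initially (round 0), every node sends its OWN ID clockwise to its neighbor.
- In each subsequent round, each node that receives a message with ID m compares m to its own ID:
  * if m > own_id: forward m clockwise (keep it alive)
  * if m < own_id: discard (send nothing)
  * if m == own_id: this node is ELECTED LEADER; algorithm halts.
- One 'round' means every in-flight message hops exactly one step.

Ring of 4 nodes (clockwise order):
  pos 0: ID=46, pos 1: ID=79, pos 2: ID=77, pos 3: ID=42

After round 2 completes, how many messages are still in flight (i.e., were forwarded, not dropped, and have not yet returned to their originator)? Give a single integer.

Round 1: pos1(id79) recv 46: drop; pos2(id77) recv 79: fwd; pos3(id42) recv 77: fwd; pos0(id46) recv 42: drop
Round 2: pos3(id42) recv 79: fwd; pos0(id46) recv 77: fwd
After round 2: 2 messages still in flight

Answer: 2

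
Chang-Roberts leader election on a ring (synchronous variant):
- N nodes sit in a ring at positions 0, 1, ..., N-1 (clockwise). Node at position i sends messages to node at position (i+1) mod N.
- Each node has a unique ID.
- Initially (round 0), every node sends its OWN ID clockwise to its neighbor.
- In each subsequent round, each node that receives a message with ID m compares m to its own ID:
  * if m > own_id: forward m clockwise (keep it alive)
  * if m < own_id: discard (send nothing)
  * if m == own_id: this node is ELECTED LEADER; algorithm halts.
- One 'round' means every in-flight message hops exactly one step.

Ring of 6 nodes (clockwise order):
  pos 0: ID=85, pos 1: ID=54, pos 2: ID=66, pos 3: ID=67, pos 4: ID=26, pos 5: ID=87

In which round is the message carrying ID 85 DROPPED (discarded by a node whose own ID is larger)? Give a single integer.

Round 1: pos1(id54) recv 85: fwd; pos2(id66) recv 54: drop; pos3(id67) recv 66: drop; pos4(id26) recv 67: fwd; pos5(id87) recv 26: drop; pos0(id85) recv 87: fwd
Round 2: pos2(id66) recv 85: fwd; pos5(id87) recv 67: drop; pos1(id54) recv 87: fwd
Round 3: pos3(id67) recv 85: fwd; pos2(id66) recv 87: fwd
Round 4: pos4(id26) recv 85: fwd; pos3(id67) recv 87: fwd
Round 5: pos5(id87) recv 85: drop; pos4(id26) recv 87: fwd
Round 6: pos5(id87) recv 87: ELECTED
Message ID 85 originates at pos 0; dropped at pos 5 in round 5

Answer: 5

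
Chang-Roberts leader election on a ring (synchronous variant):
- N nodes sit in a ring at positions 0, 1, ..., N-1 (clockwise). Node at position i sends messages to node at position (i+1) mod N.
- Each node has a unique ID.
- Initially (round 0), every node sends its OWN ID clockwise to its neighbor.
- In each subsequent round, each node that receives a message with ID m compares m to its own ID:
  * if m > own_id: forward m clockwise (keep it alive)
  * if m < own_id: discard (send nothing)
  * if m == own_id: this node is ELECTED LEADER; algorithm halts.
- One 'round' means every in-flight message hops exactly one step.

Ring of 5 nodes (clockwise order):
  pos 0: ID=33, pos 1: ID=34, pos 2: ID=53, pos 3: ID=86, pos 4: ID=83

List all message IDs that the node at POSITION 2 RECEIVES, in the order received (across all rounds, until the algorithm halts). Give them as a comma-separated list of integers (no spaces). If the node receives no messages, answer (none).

Round 1: pos1(id34) recv 33: drop; pos2(id53) recv 34: drop; pos3(id86) recv 53: drop; pos4(id83) recv 86: fwd; pos0(id33) recv 83: fwd
Round 2: pos0(id33) recv 86: fwd; pos1(id34) recv 83: fwd
Round 3: pos1(id34) recv 86: fwd; pos2(id53) recv 83: fwd
Round 4: pos2(id53) recv 86: fwd; pos3(id86) recv 83: drop
Round 5: pos3(id86) recv 86: ELECTED

Answer: 34,83,86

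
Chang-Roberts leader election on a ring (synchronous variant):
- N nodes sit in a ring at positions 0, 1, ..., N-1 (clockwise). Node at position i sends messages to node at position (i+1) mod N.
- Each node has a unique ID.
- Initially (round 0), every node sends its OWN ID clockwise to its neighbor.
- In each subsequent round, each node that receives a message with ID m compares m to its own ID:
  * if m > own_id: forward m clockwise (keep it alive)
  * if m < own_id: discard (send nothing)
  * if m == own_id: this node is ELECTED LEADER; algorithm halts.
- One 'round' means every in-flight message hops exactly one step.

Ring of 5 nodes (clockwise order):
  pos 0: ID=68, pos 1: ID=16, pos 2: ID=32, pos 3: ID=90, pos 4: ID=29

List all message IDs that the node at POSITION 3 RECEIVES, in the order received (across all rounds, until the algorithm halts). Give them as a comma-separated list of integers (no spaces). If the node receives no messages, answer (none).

Answer: 32,68,90

Derivation:
Round 1: pos1(id16) recv 68: fwd; pos2(id32) recv 16: drop; pos3(id90) recv 32: drop; pos4(id29) recv 90: fwd; pos0(id68) recv 29: drop
Round 2: pos2(id32) recv 68: fwd; pos0(id68) recv 90: fwd
Round 3: pos3(id90) recv 68: drop; pos1(id16) recv 90: fwd
Round 4: pos2(id32) recv 90: fwd
Round 5: pos3(id90) recv 90: ELECTED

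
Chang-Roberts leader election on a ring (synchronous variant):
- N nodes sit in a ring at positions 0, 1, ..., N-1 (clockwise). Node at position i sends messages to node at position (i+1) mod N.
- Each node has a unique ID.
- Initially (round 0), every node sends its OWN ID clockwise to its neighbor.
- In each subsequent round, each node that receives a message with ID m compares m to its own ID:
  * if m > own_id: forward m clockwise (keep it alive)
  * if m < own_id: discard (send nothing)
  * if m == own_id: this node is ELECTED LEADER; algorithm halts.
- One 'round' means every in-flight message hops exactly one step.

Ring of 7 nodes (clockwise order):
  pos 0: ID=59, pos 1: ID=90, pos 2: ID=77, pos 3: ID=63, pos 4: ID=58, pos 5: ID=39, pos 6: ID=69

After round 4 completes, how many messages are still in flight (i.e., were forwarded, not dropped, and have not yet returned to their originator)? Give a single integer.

Answer: 2

Derivation:
Round 1: pos1(id90) recv 59: drop; pos2(id77) recv 90: fwd; pos3(id63) recv 77: fwd; pos4(id58) recv 63: fwd; pos5(id39) recv 58: fwd; pos6(id69) recv 39: drop; pos0(id59) recv 69: fwd
Round 2: pos3(id63) recv 90: fwd; pos4(id58) recv 77: fwd; pos5(id39) recv 63: fwd; pos6(id69) recv 58: drop; pos1(id90) recv 69: drop
Round 3: pos4(id58) recv 90: fwd; pos5(id39) recv 77: fwd; pos6(id69) recv 63: drop
Round 4: pos5(id39) recv 90: fwd; pos6(id69) recv 77: fwd
After round 4: 2 messages still in flight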